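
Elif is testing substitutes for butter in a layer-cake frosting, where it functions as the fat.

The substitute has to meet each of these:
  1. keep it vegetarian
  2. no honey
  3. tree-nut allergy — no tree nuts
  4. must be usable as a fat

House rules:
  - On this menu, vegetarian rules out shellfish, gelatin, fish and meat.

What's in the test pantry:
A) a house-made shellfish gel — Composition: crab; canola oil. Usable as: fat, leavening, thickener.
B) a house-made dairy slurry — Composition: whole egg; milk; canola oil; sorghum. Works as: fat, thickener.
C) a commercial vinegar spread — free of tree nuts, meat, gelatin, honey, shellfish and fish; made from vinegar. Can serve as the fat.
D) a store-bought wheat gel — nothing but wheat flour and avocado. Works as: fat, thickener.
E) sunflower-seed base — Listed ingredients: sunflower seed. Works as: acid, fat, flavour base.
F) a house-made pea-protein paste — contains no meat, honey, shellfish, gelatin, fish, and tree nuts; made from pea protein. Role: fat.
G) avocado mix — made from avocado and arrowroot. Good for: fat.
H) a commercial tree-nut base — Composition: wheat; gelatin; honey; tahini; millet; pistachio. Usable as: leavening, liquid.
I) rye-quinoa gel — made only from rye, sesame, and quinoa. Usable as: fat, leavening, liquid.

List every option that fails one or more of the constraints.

A: has crab, so not vegetarian — no
B: vegetarian, no honey — OK
C: no honey, no tree nuts — valid
D: works as a fat, vegetarian, no honey — keep
E: all constraints satisfied — OK
F: nothing on the exclusion list — valid
G: only arrowroot and avocado; none excluded — valid
H: not usable as a fat; has gelatin, so not vegetarian (and 2 more) — no
I: only rye, sesame, and quinoa; none excluded — OK

A, H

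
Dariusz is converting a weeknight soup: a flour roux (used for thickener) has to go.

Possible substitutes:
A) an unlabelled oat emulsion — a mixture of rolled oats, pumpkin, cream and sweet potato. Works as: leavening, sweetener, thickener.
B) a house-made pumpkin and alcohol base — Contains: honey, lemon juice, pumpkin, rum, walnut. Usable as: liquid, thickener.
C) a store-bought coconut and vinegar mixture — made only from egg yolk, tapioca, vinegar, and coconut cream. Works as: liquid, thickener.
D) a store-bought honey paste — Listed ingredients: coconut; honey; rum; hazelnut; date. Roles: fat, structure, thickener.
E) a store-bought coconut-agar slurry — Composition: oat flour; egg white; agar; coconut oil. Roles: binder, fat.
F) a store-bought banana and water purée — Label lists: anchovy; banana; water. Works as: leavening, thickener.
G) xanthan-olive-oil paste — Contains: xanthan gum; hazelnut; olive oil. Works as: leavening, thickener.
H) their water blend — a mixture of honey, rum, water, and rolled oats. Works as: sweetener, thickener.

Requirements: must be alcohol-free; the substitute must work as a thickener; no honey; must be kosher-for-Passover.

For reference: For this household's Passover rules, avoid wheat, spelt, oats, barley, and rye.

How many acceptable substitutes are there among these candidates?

3

A: has rolled oats, so not kosher-for-Passover — reject
B: has honey, so not honey-free; has rum, so not alcohol-free — reject
C: works as a thickener, no alcohol, no honey — valid
D: has honey, so not honey-free; has rum, so not alcohol-free — no
E: not usable as a thickener; has oat flour, so not kosher-for-Passover — out
F: works as a thickener, no alcohol, kosher-for-Passover — OK
G: no alcohol, kosher-for-Passover — OK
H: has rolled oats, so not kosher-for-Passover; has honey, so not honey-free (and 1 more) — out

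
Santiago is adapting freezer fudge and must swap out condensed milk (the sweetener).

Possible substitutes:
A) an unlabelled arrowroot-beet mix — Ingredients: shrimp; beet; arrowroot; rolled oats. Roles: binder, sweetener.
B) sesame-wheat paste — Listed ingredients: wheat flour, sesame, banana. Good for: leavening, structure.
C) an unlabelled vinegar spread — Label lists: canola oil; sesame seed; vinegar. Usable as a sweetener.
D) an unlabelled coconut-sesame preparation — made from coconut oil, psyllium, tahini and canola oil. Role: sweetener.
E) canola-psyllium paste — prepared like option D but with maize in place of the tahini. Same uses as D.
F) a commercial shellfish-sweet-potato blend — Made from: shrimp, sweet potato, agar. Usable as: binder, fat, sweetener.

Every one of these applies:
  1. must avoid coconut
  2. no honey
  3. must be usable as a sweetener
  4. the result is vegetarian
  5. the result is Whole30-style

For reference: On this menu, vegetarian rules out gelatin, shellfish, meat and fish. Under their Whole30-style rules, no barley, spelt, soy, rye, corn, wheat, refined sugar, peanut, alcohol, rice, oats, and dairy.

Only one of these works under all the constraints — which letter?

A: has shrimp, so not vegetarian; has rolled oats, so not Whole30-style — no
B: not usable as a sweetener; has wheat flour, so not Whole30-style — reject
C: no honey, no coconut — keep
D: has coconut oil, so not coconut-free — no
E: has maize, so not Whole30-style; has coconut oil, so not coconut-free — out
F: has shrimp, so not vegetarian — no

C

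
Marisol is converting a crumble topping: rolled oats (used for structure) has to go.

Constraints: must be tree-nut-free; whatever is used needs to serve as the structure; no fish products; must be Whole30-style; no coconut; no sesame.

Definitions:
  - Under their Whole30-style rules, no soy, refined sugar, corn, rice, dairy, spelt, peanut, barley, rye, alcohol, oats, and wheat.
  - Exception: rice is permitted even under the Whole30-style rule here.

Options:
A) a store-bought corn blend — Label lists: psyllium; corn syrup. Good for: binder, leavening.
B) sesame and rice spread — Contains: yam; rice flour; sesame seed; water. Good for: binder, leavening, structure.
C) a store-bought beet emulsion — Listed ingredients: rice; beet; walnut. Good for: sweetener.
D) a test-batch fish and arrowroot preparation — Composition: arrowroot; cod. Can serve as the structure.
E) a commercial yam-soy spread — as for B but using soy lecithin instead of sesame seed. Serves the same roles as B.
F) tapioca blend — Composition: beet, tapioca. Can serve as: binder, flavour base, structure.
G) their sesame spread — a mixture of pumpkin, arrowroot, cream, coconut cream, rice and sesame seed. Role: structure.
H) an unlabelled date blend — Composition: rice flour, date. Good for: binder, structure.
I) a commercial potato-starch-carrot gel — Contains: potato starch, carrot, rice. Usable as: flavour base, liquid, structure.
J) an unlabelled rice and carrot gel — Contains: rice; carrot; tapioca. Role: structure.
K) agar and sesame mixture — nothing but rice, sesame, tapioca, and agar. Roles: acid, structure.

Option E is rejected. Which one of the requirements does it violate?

usable as a structure: satisfied
Whole30-style: has soy lecithin — fails
sesame-free: satisfied
tree-nut-free: satisfied
fish-free: satisfied
coconut-free: satisfied

Whole30-style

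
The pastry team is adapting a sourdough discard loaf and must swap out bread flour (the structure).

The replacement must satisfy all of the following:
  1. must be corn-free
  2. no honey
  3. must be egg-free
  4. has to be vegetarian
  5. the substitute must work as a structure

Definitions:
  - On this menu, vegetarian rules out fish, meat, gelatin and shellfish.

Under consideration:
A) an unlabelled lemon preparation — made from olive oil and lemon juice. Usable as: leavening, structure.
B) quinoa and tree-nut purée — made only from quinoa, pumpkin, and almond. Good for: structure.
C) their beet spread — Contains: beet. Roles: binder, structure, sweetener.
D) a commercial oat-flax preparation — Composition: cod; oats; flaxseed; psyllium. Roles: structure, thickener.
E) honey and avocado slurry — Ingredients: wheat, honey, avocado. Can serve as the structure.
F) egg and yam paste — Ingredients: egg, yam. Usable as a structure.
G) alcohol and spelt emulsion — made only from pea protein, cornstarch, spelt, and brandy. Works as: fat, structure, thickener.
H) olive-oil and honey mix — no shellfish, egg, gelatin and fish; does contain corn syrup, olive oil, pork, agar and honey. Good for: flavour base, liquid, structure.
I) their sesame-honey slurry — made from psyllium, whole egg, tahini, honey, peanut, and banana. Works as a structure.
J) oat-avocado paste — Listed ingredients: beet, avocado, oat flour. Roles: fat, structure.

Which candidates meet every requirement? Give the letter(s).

A: no egg, no corn — valid
B: all constraints satisfied — keep
C: works as a structure, no corn, vegetarian — valid
D: has cod, so not vegetarian — reject
E: has honey, so not honey-free — out
F: has egg, so not egg-free — out
G: has cornstarch, so not corn-free — no
H: has pork, so not vegetarian; has honey, so not honey-free (and 1 more) — no
I: has honey, so not honey-free; has whole egg, so not egg-free — no
J: only oat flour, avocado, and beet; none excluded — OK

A, B, C, J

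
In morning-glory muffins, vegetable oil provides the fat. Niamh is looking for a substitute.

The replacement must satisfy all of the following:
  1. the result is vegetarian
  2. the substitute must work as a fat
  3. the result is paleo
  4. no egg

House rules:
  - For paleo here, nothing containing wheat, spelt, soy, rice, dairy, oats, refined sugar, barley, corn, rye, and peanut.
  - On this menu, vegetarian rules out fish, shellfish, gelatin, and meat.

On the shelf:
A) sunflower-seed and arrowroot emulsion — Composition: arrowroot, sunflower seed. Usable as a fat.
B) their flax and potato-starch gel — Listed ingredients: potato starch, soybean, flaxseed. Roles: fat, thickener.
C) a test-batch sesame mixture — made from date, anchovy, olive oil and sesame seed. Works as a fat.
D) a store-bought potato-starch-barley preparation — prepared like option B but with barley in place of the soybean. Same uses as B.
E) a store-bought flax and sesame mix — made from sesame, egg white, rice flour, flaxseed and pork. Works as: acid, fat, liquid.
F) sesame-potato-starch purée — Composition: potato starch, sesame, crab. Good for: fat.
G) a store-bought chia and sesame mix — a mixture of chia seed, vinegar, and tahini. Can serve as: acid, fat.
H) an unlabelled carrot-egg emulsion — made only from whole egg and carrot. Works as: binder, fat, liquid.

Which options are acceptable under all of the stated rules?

A: works as a fat, no egg, paleo — OK
B: has soybean, so not paleo — no
C: has anchovy, so not vegetarian — no
D: has barley, so not paleo — no
E: has rice flour, so not paleo; has pork, so not vegetarian (and 1 more) — out
F: has crab, so not vegetarian — reject
G: every rule checks out — valid
H: has whole egg, so not egg-free — no

A, G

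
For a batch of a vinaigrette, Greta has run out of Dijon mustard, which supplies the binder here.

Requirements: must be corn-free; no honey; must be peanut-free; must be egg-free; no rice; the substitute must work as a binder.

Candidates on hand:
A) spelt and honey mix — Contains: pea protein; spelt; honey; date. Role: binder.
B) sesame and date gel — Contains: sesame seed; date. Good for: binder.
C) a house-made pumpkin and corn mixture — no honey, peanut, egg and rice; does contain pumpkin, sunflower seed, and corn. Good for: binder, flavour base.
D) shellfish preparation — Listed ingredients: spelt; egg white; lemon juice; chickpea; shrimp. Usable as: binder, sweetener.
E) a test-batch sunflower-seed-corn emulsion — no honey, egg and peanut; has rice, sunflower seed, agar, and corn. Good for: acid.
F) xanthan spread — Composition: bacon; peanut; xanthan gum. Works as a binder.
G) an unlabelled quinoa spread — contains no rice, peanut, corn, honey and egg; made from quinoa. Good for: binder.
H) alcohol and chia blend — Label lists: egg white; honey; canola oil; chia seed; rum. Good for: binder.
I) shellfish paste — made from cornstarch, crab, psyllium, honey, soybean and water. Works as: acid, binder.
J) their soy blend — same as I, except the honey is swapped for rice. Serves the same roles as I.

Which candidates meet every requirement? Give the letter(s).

B, G

A: has honey, so not honey-free — out
B: nothing on the exclusion list — valid
C: has corn, so not corn-free — reject
D: has egg white, so not egg-free — out
E: not usable as a binder; has corn, so not corn-free (and 1 more) — reject
F: has peanut, so not peanut-free — reject
G: works as a binder, no peanut, no egg — OK
H: has honey, so not honey-free; has egg white, so not egg-free — reject
I: has honey, so not honey-free; has cornstarch, so not corn-free — no
J: has cornstarch, so not corn-free; has rice, so not rice-free — no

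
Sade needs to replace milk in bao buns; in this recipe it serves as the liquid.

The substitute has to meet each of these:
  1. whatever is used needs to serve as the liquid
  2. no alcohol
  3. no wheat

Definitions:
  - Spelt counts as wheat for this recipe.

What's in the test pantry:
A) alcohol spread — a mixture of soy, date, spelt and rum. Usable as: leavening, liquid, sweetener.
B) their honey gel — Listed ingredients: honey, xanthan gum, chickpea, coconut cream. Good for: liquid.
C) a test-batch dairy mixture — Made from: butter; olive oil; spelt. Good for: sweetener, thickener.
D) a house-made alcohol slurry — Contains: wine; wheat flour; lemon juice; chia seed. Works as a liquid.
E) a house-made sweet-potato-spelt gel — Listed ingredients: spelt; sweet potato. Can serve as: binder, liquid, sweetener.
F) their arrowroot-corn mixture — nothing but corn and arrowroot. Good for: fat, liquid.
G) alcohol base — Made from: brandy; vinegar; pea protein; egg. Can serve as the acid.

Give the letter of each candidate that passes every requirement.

B, F

A: has rum, so not alcohol-free; has spelt, so not wheat-free — reject
B: works as a liquid, wheat-free, no alcohol — keep
C: not usable as a liquid; has spelt, so not wheat-free — out
D: has wine, so not alcohol-free; has wheat flour, so not wheat-free — no
E: has spelt, so not wheat-free — reject
F: nothing on the exclusion list — valid
G: not usable as a liquid; has brandy, so not alcohol-free — out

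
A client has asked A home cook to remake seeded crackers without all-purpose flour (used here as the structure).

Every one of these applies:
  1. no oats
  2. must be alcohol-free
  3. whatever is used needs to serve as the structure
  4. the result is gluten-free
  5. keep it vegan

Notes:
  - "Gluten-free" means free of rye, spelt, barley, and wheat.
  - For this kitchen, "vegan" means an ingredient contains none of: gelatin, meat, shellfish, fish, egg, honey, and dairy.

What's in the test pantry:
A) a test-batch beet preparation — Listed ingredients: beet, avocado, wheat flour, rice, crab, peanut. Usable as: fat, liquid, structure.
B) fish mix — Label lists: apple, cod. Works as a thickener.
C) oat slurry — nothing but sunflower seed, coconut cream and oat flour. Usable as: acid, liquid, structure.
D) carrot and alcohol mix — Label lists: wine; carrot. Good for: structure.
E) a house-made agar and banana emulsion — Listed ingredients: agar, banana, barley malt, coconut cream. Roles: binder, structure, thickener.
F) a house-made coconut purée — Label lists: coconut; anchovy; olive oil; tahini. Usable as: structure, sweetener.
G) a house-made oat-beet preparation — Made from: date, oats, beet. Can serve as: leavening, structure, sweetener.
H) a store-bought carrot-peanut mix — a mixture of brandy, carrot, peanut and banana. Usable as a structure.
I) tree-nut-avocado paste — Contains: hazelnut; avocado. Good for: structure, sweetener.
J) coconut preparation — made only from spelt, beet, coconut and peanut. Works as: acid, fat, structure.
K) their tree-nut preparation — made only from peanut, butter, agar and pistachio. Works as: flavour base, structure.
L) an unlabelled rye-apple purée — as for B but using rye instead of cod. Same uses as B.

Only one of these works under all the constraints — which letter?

I

A: has wheat flour, so not gluten-free; has crab, so not vegan — out
B: not usable as a structure; has cod, so not vegan — no
C: has oat flour, so not oat-free — no
D: has wine, so not alcohol-free — no
E: has barley malt, so not gluten-free — no
F: has anchovy, so not vegan — out
G: has oats, so not oat-free — out
H: has brandy, so not alcohol-free — out
I: nothing on the exclusion list — valid
J: has spelt, so not gluten-free — reject
K: has butter, so not vegan — reject
L: not usable as a structure; has rye, so not gluten-free — out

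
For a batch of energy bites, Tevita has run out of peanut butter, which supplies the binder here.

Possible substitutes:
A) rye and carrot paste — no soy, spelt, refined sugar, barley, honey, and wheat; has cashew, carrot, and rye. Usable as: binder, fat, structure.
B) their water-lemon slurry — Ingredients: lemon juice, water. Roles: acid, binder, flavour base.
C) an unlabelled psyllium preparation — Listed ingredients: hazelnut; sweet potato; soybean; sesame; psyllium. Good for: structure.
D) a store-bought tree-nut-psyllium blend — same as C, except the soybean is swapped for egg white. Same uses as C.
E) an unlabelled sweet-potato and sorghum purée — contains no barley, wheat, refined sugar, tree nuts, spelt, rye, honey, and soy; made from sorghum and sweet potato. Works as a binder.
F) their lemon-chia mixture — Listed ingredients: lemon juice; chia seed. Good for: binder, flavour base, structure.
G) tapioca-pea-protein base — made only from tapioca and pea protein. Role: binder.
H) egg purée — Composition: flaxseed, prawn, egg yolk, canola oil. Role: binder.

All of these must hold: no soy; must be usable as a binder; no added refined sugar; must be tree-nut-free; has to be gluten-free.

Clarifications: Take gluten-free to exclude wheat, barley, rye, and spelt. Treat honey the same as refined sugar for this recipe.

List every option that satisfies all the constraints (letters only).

B, E, F, G, H

A: has rye, so not gluten-free; has cashew, so not tree-nut-free — no
B: only water and lemon juice; none excluded — valid
C: not usable as a binder; has hazelnut, so not tree-nut-free (and 1 more) — out
D: not usable as a binder; has hazelnut, so not tree-nut-free — out
E: no-added-sugar, gluten-free — OK
F: only lemon juice and chia seed; none excluded — keep
G: works as a binder, gluten-free, no tree nuts — OK
H: egg yolk and prawn etc. — none of it excluded — OK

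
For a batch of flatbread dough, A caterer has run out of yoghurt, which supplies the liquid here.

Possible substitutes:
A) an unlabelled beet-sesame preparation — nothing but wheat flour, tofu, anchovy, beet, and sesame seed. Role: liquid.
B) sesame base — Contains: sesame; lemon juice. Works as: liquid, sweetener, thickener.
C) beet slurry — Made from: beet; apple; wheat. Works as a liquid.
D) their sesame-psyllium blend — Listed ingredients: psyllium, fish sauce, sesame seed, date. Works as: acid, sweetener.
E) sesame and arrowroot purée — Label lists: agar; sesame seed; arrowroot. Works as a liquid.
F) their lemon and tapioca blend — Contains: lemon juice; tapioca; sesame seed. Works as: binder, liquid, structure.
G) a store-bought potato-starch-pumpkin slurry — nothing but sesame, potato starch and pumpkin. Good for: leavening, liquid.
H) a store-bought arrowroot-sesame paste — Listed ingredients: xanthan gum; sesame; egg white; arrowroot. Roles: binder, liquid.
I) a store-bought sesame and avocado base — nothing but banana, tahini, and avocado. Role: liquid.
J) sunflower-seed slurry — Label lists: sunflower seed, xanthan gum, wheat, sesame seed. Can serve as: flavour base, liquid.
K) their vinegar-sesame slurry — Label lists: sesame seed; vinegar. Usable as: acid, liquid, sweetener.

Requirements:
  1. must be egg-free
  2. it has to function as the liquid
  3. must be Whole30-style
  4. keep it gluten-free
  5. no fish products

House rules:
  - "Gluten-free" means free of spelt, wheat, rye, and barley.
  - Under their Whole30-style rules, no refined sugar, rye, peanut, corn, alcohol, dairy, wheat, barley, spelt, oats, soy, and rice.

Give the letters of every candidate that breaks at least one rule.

A: has wheat flour, so not gluten-free; has tofu, so not Whole30-style (and 1 more) — no
B: all constraints satisfied — keep
C: has wheat, so not gluten-free; has wheat, so not Whole30-style — out
D: not usable as a liquid; has fish sauce, so not fish-free — no
E: only sesame seed, arrowroot, and agar; none excluded — keep
F: only sesame seed, tapioca and lemon juice; none excluded — OK
G: works as a liquid, no egg, no fish — OK
H: has egg white, so not egg-free — no
I: every rule checks out — valid
J: has wheat, so not gluten-free; has wheat, so not Whole30-style — out
K: gluten-free, no egg — valid

A, C, D, H, J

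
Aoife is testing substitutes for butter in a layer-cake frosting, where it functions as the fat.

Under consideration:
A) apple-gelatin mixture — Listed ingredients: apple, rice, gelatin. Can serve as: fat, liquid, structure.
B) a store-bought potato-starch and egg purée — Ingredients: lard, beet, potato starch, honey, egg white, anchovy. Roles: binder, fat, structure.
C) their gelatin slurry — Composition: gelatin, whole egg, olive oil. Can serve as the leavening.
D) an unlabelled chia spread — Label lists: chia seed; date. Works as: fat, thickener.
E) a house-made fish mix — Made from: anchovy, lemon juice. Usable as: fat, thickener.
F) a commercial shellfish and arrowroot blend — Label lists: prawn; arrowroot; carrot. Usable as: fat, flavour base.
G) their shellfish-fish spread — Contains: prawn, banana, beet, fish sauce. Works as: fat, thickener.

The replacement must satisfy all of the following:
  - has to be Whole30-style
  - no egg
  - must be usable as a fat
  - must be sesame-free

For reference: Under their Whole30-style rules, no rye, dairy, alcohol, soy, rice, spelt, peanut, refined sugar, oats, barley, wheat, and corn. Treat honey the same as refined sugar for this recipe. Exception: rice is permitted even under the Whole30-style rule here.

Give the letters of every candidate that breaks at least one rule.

A: rice is permitted under the Whole30-style carve-out; nothing else excluded — valid
B: has honey, so not Whole30-style; has egg white, so not egg-free — reject
C: not usable as a fat; has whole egg, so not egg-free — no
D: only chia seed and date; none excluded — OK
E: Whole30-style, no sesame — valid
F: works as a fat, no egg, Whole30-style — keep
G: fish sauce and prawn etc. — none of it excluded — OK

B, C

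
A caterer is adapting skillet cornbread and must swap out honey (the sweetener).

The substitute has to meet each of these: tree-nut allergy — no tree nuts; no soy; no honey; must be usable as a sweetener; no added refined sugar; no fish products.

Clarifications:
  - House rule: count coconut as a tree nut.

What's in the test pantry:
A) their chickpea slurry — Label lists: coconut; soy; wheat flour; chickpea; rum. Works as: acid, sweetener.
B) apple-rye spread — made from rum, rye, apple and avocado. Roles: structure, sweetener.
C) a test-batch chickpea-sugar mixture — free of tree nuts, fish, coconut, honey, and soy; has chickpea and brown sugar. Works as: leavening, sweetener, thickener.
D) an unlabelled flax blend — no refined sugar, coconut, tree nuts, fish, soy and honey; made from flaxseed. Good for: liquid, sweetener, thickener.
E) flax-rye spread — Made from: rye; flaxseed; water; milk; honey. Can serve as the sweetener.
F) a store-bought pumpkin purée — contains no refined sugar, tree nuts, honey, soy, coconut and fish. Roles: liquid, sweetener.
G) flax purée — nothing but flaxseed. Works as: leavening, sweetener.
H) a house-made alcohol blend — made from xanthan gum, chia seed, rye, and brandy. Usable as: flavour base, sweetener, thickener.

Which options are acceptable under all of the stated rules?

A: has coconut, so not tree-nut-free; has soy, so not soy-free — reject
B: nothing on the exclusion list — keep
C: has brown sugar, so not no-added-sugar — reject
D: no refined sugar, no soy — keep
E: has honey, so not honey-free — out
F: no refined sugar, tree-nut-free — keep
G: only flaxseed; none excluded — valid
H: nothing on the exclusion list — keep

B, D, F, G, H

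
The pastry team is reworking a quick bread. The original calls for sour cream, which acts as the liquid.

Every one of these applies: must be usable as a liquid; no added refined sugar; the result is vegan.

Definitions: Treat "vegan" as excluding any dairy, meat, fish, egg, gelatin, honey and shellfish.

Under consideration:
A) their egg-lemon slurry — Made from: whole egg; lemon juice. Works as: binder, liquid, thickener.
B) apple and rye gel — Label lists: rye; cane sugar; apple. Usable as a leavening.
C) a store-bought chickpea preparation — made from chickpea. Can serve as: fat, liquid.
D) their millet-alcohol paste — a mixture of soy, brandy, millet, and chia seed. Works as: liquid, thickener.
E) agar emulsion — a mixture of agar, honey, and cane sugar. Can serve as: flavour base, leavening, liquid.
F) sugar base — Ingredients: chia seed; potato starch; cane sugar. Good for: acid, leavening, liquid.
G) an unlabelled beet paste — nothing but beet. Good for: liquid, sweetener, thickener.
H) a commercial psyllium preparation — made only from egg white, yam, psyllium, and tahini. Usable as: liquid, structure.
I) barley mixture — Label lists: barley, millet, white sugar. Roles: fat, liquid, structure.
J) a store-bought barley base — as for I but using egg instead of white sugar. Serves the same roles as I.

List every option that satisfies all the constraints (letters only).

C, D, G

A: has whole egg, so not vegan — out
B: not usable as a liquid; has cane sugar, so not no-added-sugar — reject
C: nothing on the exclusion list — keep
D: nothing on the exclusion list — OK
E: has honey, so not vegan; has cane sugar, so not no-added-sugar — out
F: has cane sugar, so not no-added-sugar — no
G: nothing on the exclusion list — OK
H: has egg white, so not vegan — out
I: has white sugar, so not no-added-sugar — no
J: has egg, so not vegan — no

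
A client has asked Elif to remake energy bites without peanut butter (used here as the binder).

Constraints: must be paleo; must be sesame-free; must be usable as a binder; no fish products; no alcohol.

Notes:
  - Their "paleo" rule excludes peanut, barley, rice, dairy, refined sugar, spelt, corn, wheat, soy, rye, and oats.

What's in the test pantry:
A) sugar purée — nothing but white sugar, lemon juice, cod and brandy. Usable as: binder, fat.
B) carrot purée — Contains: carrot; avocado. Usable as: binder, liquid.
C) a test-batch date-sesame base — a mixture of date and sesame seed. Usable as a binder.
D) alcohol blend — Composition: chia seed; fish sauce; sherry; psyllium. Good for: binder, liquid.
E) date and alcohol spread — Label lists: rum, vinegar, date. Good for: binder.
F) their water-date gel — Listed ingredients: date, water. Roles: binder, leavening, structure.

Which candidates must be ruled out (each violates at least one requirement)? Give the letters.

A: has white sugar, so not paleo; has cod, so not fish-free (and 1 more) — no
B: all constraints satisfied — keep
C: has sesame seed, so not sesame-free — no
D: has fish sauce, so not fish-free; has sherry, so not alcohol-free — no
E: has rum, so not alcohol-free — out
F: no alcohol, no fish — valid

A, C, D, E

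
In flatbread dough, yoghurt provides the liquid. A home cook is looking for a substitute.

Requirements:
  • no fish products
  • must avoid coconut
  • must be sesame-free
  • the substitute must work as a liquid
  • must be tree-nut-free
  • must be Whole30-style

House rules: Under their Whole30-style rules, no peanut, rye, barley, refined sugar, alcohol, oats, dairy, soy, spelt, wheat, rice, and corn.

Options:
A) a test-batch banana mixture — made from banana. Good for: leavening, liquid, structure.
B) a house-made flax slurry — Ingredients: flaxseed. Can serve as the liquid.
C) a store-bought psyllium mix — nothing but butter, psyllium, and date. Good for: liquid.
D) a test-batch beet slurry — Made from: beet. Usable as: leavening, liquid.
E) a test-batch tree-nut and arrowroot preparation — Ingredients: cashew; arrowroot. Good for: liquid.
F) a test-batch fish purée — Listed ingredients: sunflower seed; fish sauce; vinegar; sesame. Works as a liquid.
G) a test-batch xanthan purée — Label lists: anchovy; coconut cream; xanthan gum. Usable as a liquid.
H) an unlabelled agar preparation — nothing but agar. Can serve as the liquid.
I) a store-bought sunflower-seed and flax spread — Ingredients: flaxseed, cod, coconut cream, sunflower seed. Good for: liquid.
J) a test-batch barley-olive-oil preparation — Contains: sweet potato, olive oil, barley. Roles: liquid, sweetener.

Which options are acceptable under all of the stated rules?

A, B, D, H

A: only banana; none excluded — valid
B: only flaxseed; none excluded — valid
C: has butter, so not Whole30-style — no
D: every rule checks out — valid
E: has cashew, so not tree-nut-free — reject
F: has sesame, so not sesame-free; has fish sauce, so not fish-free — out
G: has coconut cream, so not coconut-free; has anchovy, so not fish-free — reject
H: only agar; none excluded — valid
I: has coconut cream, so not coconut-free; has cod, so not fish-free — no
J: has barley, so not Whole30-style — no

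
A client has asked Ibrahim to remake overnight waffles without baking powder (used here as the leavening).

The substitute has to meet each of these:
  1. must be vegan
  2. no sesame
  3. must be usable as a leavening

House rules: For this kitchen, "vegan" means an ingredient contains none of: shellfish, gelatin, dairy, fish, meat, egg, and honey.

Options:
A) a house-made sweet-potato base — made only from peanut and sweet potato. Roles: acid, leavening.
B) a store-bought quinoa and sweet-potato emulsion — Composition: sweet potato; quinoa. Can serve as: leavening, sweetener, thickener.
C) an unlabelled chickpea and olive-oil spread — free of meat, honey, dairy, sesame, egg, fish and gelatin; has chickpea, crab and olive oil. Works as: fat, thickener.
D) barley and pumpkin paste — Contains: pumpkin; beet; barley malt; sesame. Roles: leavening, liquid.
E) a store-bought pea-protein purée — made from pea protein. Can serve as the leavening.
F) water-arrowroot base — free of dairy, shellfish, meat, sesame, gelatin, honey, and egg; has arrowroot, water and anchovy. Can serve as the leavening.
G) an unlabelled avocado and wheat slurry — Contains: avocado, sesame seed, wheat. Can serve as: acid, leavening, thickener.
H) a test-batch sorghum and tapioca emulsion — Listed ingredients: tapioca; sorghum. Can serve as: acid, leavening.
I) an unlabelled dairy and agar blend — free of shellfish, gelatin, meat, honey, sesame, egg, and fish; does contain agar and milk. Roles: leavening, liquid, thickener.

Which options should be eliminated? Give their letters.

A: only peanut and sweet potato; none excluded — valid
B: vegan, no sesame — valid
C: not usable as a leavening; has crab, so not vegan — no
D: has sesame, so not sesame-free — out
E: works as a leavening, vegan, no sesame — OK
F: has anchovy, so not vegan — no
G: has sesame seed, so not sesame-free — reject
H: nothing on the exclusion list — valid
I: has milk, so not vegan — reject

C, D, F, G, I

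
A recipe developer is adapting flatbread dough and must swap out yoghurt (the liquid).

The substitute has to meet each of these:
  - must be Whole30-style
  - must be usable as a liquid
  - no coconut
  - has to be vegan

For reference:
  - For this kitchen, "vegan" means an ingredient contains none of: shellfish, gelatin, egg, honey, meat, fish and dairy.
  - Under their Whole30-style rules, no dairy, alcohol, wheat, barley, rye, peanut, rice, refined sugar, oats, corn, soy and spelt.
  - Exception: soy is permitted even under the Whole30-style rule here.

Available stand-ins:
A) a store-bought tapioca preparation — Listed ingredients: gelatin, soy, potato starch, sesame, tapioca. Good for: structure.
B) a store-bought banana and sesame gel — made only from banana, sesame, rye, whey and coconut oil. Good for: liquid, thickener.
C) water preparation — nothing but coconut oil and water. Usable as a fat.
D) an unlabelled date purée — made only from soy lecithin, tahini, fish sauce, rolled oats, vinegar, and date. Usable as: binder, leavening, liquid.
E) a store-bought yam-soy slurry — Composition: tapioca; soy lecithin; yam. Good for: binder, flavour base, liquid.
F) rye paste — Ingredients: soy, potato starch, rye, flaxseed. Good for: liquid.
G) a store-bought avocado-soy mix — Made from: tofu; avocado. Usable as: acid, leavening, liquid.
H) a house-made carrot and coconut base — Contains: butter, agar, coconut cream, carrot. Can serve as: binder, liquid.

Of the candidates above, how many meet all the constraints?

A: not usable as a liquid; has gelatin, so not vegan — out
B: has whey, so not vegan; has whey, so not Whole30-style (and 1 more) — out
C: not usable as a liquid; has coconut oil, so not coconut-free — out
D: has fish sauce, so not vegan; has rolled oats, so not Whole30-style — reject
E: soy is permitted under the Whole30-style carve-out; nothing else excluded — OK
F: has rye, so not Whole30-style — no
G: soy is permitted under the Whole30-style carve-out; nothing else excluded — keep
H: has butter, so not vegan; has butter, so not Whole30-style (and 1 more) — no

2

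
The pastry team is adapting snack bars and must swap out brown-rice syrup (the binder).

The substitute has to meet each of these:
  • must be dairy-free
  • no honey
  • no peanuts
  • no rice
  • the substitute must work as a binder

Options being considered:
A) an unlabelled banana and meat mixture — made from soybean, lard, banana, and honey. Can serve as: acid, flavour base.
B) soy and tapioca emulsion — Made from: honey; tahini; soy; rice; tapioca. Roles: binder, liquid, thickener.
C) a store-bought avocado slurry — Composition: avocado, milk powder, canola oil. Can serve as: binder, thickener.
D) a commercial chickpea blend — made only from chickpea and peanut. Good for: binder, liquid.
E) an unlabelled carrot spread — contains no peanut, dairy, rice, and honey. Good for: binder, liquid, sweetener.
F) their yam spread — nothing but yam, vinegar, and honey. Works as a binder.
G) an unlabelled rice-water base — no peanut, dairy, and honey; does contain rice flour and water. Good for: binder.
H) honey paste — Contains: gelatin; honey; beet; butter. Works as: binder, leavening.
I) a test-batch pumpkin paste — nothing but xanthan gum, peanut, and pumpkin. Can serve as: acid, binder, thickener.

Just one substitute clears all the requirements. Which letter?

A: not usable as a binder; has honey, so not honey-free — out
B: has honey, so not honey-free; has rice, so not rice-free — no
C: has milk powder, so not dairy-free — out
D: has peanut, so not peanut-free — no
E: no rice, no honey — OK
F: has honey, so not honey-free — out
G: has rice flour, so not rice-free — out
H: has honey, so not honey-free; has butter, so not dairy-free — out
I: has peanut, so not peanut-free — no

E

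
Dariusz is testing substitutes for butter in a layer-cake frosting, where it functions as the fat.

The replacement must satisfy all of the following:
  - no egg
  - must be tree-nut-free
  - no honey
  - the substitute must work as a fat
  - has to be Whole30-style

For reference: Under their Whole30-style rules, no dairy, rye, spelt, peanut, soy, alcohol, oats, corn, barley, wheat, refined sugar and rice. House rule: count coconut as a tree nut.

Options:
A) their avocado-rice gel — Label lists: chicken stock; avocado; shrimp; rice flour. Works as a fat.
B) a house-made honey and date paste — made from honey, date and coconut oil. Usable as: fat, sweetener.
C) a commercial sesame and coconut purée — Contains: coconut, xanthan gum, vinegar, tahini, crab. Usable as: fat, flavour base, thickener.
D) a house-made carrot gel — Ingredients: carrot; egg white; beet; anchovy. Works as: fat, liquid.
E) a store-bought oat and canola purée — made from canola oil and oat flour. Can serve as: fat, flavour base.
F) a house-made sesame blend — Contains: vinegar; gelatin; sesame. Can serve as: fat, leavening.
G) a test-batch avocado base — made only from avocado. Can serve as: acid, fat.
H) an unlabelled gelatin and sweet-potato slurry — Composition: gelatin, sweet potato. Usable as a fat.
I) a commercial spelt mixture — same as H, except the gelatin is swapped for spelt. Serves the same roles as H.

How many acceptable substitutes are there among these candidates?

3

A: has rice flour, so not Whole30-style — no
B: has honey, so not honey-free; has coconut oil, so not tree-nut-free — reject
C: has coconut, so not tree-nut-free — reject
D: has egg white, so not egg-free — reject
E: has oat flour, so not Whole30-style — no
F: only gelatin, sesame and vinegar; none excluded — valid
G: tree-nut-free, no egg — valid
H: only gelatin and sweet potato; none excluded — keep
I: has spelt, so not Whole30-style — no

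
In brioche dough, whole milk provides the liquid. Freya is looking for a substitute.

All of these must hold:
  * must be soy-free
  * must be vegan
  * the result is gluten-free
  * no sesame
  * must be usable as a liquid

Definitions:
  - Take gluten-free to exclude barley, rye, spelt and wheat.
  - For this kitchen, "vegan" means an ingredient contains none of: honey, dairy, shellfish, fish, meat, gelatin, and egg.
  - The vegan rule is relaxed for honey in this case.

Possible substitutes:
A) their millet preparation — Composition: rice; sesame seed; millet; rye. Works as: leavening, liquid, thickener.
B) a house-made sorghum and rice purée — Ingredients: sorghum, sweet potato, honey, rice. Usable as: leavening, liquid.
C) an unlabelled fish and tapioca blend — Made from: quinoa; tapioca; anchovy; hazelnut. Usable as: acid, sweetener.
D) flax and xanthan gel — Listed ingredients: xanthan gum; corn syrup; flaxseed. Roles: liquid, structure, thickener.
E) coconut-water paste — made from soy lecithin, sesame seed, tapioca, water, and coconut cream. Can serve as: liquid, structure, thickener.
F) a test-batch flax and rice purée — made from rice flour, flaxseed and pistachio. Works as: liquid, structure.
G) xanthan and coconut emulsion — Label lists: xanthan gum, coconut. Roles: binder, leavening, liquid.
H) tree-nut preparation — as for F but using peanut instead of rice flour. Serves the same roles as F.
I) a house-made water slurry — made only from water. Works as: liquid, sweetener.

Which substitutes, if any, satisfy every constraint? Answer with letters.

B, D, F, G, H, I

A: has rye, so not gluten-free; has sesame seed, so not sesame-free — out
B: honey is permitted under the vegan carve-out; nothing else excluded — valid
C: not usable as a liquid; has anchovy, so not vegan — no
D: only corn syrup, flaxseed and xanthan gum; none excluded — OK
E: has soy lecithin, so not soy-free; has sesame seed, so not sesame-free — out
F: vegan, no sesame — valid
G: nothing on the exclusion list — keep
H: only peanut, pistachio and flaxseed; none excluded — OK
I: only water; none excluded — OK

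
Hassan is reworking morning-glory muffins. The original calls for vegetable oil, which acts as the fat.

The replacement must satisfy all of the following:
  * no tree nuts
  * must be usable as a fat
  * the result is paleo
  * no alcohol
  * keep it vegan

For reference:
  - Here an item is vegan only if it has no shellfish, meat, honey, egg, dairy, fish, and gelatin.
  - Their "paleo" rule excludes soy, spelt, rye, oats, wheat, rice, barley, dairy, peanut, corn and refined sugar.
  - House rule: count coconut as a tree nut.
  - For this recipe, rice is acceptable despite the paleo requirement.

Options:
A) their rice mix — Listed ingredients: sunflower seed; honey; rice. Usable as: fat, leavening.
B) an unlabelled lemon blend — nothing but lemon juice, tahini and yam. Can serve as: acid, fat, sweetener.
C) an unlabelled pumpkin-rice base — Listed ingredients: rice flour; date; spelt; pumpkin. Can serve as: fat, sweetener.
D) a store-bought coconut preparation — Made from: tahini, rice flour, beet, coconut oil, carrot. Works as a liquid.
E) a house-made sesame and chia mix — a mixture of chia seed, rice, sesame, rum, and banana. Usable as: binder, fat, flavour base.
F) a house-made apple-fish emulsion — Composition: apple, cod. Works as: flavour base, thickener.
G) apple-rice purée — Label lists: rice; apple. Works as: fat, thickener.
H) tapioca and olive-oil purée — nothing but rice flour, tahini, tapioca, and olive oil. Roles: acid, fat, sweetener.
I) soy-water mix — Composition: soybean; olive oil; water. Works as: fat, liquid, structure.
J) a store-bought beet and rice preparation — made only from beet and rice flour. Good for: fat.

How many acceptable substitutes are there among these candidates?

A: has honey, so not vegan — out
B: only tahini, lemon juice and yam; none excluded — keep
C: has spelt, so not paleo — no
D: not usable as a fat; has coconut oil, so not tree-nut-free — reject
E: has rum, so not alcohol-free — reject
F: not usable as a fat; has cod, so not vegan — no
G: rice is permitted under the paleo carve-out; nothing else excluded — valid
H: rice is permitted under the paleo carve-out; nothing else excluded — OK
I: has soybean, so not paleo — reject
J: rice is permitted under the paleo carve-out; nothing else excluded — OK

4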